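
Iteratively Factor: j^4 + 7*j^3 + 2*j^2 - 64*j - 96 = (j - 3)*(j^3 + 10*j^2 + 32*j + 32) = (j - 3)*(j + 2)*(j^2 + 8*j + 16) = (j - 3)*(j + 2)*(j + 4)*(j + 4)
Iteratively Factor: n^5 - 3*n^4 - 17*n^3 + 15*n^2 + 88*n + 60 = (n + 1)*(n^4 - 4*n^3 - 13*n^2 + 28*n + 60) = (n - 3)*(n + 1)*(n^3 - n^2 - 16*n - 20) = (n - 3)*(n + 1)*(n + 2)*(n^2 - 3*n - 10) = (n - 3)*(n + 1)*(n + 2)^2*(n - 5)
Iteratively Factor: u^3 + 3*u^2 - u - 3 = (u - 1)*(u^2 + 4*u + 3) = (u - 1)*(u + 1)*(u + 3)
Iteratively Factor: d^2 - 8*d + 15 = (d - 5)*(d - 3)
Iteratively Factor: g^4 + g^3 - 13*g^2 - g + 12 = (g - 1)*(g^3 + 2*g^2 - 11*g - 12) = (g - 1)*(g + 1)*(g^2 + g - 12) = (g - 3)*(g - 1)*(g + 1)*(g + 4)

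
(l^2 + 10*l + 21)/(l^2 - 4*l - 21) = (l + 7)/(l - 7)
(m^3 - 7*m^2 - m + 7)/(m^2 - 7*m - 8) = (m^2 - 8*m + 7)/(m - 8)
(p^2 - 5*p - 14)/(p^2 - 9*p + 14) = (p + 2)/(p - 2)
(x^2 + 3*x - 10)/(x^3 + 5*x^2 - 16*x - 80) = (x - 2)/(x^2 - 16)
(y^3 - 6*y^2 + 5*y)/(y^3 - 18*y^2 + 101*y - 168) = y*(y^2 - 6*y + 5)/(y^3 - 18*y^2 + 101*y - 168)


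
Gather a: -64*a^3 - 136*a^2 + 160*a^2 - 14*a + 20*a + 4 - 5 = -64*a^3 + 24*a^2 + 6*a - 1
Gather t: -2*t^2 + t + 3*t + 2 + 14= -2*t^2 + 4*t + 16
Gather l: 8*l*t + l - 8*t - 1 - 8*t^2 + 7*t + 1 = l*(8*t + 1) - 8*t^2 - t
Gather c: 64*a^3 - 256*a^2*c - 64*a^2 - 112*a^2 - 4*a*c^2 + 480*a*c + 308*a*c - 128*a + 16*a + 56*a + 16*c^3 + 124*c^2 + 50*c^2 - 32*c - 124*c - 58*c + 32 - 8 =64*a^3 - 176*a^2 - 56*a + 16*c^3 + c^2*(174 - 4*a) + c*(-256*a^2 + 788*a - 214) + 24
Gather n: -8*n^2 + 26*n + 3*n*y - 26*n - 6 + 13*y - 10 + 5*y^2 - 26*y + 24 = -8*n^2 + 3*n*y + 5*y^2 - 13*y + 8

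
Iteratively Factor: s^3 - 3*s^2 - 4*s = (s - 4)*(s^2 + s) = (s - 4)*(s + 1)*(s)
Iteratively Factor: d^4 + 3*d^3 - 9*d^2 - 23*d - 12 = (d - 3)*(d^3 + 6*d^2 + 9*d + 4) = (d - 3)*(d + 1)*(d^2 + 5*d + 4) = (d - 3)*(d + 1)^2*(d + 4)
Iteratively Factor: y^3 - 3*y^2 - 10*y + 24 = (y - 2)*(y^2 - y - 12) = (y - 2)*(y + 3)*(y - 4)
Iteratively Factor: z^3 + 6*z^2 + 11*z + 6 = (z + 2)*(z^2 + 4*z + 3) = (z + 2)*(z + 3)*(z + 1)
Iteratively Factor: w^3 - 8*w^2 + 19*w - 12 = (w - 1)*(w^2 - 7*w + 12) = (w - 4)*(w - 1)*(w - 3)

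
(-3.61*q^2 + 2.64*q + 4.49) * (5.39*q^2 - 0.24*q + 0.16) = -19.4579*q^4 + 15.096*q^3 + 22.9899*q^2 - 0.6552*q + 0.7184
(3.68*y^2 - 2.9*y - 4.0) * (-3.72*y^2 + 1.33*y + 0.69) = -13.6896*y^4 + 15.6824*y^3 + 13.5622*y^2 - 7.321*y - 2.76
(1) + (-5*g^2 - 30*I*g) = -5*g^2 - 30*I*g + 1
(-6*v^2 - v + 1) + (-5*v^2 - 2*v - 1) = -11*v^2 - 3*v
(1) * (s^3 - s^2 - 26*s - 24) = s^3 - s^2 - 26*s - 24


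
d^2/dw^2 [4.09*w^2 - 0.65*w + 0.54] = 8.18000000000000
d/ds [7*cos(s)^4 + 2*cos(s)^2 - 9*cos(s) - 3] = (-28*cos(s)^3 - 4*cos(s) + 9)*sin(s)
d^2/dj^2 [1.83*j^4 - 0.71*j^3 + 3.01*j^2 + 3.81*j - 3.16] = 21.96*j^2 - 4.26*j + 6.02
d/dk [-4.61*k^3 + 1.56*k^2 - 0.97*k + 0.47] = -13.83*k^2 + 3.12*k - 0.97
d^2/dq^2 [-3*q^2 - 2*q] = -6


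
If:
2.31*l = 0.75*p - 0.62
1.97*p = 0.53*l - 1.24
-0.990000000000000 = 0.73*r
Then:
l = -0.52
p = -0.77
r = -1.36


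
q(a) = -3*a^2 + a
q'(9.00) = -53.00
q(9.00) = -234.00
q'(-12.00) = 73.00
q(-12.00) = -444.00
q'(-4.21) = 26.26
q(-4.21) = -57.38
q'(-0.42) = 3.52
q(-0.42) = -0.95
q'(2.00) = -11.00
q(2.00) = -10.00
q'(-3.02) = 19.12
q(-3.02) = -30.38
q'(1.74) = -9.44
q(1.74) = -7.34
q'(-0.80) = 5.80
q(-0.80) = -2.72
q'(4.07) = -23.42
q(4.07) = -45.62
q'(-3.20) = 20.20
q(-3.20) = -33.92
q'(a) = 1 - 6*a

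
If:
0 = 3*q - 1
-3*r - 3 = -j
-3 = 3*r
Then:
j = 0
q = 1/3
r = -1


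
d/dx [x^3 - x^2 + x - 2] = 3*x^2 - 2*x + 1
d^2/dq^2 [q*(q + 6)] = 2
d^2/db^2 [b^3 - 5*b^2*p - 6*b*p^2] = 6*b - 10*p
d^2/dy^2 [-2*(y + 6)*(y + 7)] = -4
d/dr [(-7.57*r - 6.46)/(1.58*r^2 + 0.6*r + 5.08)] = (11.9606*r^2 + 20.4136*r - 34.5796)/(2.4964*r^4 + 1.896*r^3 + 16.4128*r^2 + 6.096*r + 25.8064)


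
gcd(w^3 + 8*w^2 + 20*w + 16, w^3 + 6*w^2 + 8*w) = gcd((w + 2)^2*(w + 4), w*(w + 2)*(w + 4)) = w^2 + 6*w + 8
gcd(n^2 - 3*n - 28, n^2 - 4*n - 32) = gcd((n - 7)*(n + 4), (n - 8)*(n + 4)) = n + 4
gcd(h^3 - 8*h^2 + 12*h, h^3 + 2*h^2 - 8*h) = h^2 - 2*h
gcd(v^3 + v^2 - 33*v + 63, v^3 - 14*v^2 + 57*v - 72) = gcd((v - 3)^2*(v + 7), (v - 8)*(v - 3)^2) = v^2 - 6*v + 9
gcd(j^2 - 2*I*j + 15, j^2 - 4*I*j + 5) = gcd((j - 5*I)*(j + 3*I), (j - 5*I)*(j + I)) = j - 5*I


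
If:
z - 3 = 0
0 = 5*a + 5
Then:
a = -1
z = 3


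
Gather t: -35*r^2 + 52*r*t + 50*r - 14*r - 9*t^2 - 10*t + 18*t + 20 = -35*r^2 + 36*r - 9*t^2 + t*(52*r + 8) + 20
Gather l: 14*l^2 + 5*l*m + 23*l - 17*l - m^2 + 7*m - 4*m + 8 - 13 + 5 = 14*l^2 + l*(5*m + 6) - m^2 + 3*m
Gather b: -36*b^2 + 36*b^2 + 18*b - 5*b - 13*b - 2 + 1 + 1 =0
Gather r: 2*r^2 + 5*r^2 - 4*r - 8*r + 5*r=7*r^2 - 7*r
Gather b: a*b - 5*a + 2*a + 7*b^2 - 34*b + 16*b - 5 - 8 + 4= -3*a + 7*b^2 + b*(a - 18) - 9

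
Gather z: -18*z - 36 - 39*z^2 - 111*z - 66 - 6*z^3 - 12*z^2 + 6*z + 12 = -6*z^3 - 51*z^2 - 123*z - 90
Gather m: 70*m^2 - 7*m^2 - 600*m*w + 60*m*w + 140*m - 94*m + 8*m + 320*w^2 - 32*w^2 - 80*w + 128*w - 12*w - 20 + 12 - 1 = 63*m^2 + m*(54 - 540*w) + 288*w^2 + 36*w - 9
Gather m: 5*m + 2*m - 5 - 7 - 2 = 7*m - 14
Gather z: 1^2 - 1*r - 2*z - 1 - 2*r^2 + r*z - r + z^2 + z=-2*r^2 - 2*r + z^2 + z*(r - 1)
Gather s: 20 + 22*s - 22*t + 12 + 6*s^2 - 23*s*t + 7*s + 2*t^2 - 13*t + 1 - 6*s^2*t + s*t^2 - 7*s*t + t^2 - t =s^2*(6 - 6*t) + s*(t^2 - 30*t + 29) + 3*t^2 - 36*t + 33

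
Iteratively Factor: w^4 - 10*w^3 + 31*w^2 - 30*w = (w)*(w^3 - 10*w^2 + 31*w - 30) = w*(w - 5)*(w^2 - 5*w + 6) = w*(w - 5)*(w - 3)*(w - 2)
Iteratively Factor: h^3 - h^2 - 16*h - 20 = (h + 2)*(h^2 - 3*h - 10) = (h + 2)^2*(h - 5)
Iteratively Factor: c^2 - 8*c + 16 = (c - 4)*(c - 4)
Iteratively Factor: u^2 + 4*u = (u)*(u + 4)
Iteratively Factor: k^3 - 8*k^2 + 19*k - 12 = (k - 3)*(k^2 - 5*k + 4) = (k - 3)*(k - 1)*(k - 4)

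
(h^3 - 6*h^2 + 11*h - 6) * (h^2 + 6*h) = h^5 - 25*h^3 + 60*h^2 - 36*h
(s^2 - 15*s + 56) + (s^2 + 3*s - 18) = 2*s^2 - 12*s + 38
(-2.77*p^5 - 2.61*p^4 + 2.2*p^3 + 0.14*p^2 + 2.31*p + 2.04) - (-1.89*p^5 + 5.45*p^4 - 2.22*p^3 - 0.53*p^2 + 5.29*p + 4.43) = -0.88*p^5 - 8.06*p^4 + 4.42*p^3 + 0.67*p^2 - 2.98*p - 2.39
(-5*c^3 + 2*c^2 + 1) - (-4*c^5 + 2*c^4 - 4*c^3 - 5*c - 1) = 4*c^5 - 2*c^4 - c^3 + 2*c^2 + 5*c + 2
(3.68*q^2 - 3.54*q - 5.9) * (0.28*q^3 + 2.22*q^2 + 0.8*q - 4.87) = 1.0304*q^5 + 7.1784*q^4 - 6.5668*q^3 - 33.8516*q^2 + 12.5198*q + 28.733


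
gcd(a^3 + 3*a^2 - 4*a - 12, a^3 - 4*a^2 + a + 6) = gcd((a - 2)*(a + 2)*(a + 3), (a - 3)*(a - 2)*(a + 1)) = a - 2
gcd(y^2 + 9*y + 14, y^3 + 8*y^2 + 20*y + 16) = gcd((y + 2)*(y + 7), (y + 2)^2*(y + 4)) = y + 2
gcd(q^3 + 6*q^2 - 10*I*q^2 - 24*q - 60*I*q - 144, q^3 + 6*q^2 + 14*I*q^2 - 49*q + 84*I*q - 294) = q + 6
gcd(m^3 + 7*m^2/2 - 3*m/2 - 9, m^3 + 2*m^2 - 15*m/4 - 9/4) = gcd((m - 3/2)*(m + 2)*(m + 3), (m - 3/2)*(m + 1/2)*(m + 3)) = m^2 + 3*m/2 - 9/2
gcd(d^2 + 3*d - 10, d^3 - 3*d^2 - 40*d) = d + 5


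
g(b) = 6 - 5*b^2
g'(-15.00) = 150.00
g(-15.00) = -1119.00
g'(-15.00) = 150.00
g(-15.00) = -1119.00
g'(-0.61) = 6.10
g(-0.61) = 4.14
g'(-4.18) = 41.80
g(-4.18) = -81.36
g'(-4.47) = 44.70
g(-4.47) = -93.90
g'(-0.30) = 3.00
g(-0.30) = 5.55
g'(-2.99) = 29.90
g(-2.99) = -38.70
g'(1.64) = -16.40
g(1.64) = -7.45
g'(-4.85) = 48.50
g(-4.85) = -111.61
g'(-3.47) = 34.70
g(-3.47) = -54.20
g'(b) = -10*b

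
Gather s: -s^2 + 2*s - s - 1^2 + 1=-s^2 + s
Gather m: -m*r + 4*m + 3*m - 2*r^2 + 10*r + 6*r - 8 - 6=m*(7 - r) - 2*r^2 + 16*r - 14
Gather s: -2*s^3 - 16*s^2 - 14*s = -2*s^3 - 16*s^2 - 14*s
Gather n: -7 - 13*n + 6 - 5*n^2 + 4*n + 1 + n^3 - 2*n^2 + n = n^3 - 7*n^2 - 8*n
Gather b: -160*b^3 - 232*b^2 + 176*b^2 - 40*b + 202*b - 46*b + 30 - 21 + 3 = -160*b^3 - 56*b^2 + 116*b + 12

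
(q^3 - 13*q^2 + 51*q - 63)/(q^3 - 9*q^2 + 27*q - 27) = (q - 7)/(q - 3)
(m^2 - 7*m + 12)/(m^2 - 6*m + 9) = (m - 4)/(m - 3)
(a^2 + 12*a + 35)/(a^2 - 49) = (a + 5)/(a - 7)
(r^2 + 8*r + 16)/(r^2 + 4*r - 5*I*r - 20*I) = (r + 4)/(r - 5*I)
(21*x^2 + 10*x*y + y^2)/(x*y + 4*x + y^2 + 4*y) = (21*x^2 + 10*x*y + y^2)/(x*y + 4*x + y^2 + 4*y)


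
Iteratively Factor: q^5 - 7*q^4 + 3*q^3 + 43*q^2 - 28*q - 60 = (q - 5)*(q^4 - 2*q^3 - 7*q^2 + 8*q + 12) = (q - 5)*(q - 2)*(q^3 - 7*q - 6) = (q - 5)*(q - 2)*(q + 1)*(q^2 - q - 6) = (q - 5)*(q - 3)*(q - 2)*(q + 1)*(q + 2)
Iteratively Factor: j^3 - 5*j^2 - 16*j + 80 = (j + 4)*(j^2 - 9*j + 20) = (j - 4)*(j + 4)*(j - 5)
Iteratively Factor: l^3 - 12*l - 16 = (l + 2)*(l^2 - 2*l - 8) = (l - 4)*(l + 2)*(l + 2)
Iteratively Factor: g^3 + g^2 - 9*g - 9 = (g + 1)*(g^2 - 9) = (g + 1)*(g + 3)*(g - 3)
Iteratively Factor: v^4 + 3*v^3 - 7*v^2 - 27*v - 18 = (v - 3)*(v^3 + 6*v^2 + 11*v + 6) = (v - 3)*(v + 3)*(v^2 + 3*v + 2) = (v - 3)*(v + 1)*(v + 3)*(v + 2)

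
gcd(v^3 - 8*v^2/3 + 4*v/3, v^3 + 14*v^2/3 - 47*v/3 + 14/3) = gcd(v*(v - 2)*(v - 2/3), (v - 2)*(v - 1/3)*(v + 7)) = v - 2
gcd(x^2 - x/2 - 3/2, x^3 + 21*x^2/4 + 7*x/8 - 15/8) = 1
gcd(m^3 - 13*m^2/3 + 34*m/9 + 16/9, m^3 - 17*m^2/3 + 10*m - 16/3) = m^2 - 14*m/3 + 16/3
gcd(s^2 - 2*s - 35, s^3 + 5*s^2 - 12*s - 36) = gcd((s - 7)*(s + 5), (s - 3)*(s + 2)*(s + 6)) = 1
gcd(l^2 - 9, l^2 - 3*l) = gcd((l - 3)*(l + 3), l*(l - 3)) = l - 3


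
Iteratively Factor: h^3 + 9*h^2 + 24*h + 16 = (h + 4)*(h^2 + 5*h + 4) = (h + 1)*(h + 4)*(h + 4)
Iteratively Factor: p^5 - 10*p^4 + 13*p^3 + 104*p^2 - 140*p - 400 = (p - 5)*(p^4 - 5*p^3 - 12*p^2 + 44*p + 80) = (p - 5)^2*(p^3 - 12*p - 16) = (p - 5)^2*(p + 2)*(p^2 - 2*p - 8) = (p - 5)^2*(p + 2)^2*(p - 4)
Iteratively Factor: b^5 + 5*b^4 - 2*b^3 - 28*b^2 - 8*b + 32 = (b - 1)*(b^4 + 6*b^3 + 4*b^2 - 24*b - 32) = (b - 2)*(b - 1)*(b^3 + 8*b^2 + 20*b + 16) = (b - 2)*(b - 1)*(b + 2)*(b^2 + 6*b + 8) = (b - 2)*(b - 1)*(b + 2)^2*(b + 4)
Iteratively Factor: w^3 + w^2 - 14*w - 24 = (w - 4)*(w^2 + 5*w + 6) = (w - 4)*(w + 2)*(w + 3)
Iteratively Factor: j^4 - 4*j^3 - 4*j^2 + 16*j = (j - 2)*(j^3 - 2*j^2 - 8*j) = (j - 4)*(j - 2)*(j^2 + 2*j) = (j - 4)*(j - 2)*(j + 2)*(j)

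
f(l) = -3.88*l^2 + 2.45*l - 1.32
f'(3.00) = -20.83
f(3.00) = -28.89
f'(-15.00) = 118.85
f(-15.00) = -911.07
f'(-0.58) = 6.95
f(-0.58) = -4.05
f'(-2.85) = 24.57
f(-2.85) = -39.82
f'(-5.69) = 46.60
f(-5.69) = -140.88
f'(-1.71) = 15.72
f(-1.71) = -16.86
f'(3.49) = -24.63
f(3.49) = -40.03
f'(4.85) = -35.19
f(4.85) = -80.70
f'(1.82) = -11.67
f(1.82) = -9.71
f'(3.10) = -21.61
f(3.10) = -31.01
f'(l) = 2.45 - 7.76*l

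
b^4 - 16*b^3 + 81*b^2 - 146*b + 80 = (b - 8)*(b - 5)*(b - 2)*(b - 1)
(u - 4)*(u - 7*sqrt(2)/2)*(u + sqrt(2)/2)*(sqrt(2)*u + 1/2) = sqrt(2)*u^4 - 4*sqrt(2)*u^3 - 11*u^3/2 - 5*sqrt(2)*u^2 + 22*u^2 - 7*u/4 + 20*sqrt(2)*u + 7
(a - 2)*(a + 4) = a^2 + 2*a - 8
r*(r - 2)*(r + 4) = r^3 + 2*r^2 - 8*r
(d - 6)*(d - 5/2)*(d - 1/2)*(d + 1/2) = d^4 - 17*d^3/2 + 59*d^2/4 + 17*d/8 - 15/4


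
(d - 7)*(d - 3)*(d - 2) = d^3 - 12*d^2 + 41*d - 42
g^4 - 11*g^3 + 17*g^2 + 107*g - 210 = (g - 7)*(g - 5)*(g - 2)*(g + 3)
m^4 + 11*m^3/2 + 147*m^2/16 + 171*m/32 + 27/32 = (m + 1/4)*(m + 3/4)*(m + 3/2)*(m + 3)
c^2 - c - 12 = (c - 4)*(c + 3)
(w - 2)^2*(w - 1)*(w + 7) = w^4 + 2*w^3 - 27*w^2 + 52*w - 28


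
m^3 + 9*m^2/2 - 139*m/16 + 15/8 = (m - 5/4)*(m - 1/4)*(m + 6)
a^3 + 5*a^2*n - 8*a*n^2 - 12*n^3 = (a - 2*n)*(a + n)*(a + 6*n)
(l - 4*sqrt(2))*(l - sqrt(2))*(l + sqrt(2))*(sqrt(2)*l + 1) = sqrt(2)*l^4 - 7*l^3 - 6*sqrt(2)*l^2 + 14*l + 8*sqrt(2)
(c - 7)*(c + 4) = c^2 - 3*c - 28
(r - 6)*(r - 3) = r^2 - 9*r + 18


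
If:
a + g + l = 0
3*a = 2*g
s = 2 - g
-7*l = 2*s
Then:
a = 8/41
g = 12/41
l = -20/41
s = 70/41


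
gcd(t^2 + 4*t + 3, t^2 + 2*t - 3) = t + 3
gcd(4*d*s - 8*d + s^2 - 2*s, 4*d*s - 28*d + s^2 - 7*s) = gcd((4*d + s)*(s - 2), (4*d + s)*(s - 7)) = 4*d + s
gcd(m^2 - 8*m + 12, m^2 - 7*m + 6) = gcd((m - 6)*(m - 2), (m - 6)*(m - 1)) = m - 6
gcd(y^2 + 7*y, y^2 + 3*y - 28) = y + 7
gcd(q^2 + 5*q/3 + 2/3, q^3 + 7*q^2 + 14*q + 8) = q + 1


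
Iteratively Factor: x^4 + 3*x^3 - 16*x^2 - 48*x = (x + 3)*(x^3 - 16*x) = x*(x + 3)*(x^2 - 16) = x*(x - 4)*(x + 3)*(x + 4)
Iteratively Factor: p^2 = (p)*(p)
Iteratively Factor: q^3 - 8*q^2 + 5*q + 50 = (q - 5)*(q^2 - 3*q - 10) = (q - 5)^2*(q + 2)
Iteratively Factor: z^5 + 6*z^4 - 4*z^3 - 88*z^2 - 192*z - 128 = (z - 4)*(z^4 + 10*z^3 + 36*z^2 + 56*z + 32) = (z - 4)*(z + 4)*(z^3 + 6*z^2 + 12*z + 8) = (z - 4)*(z + 2)*(z + 4)*(z^2 + 4*z + 4) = (z - 4)*(z + 2)^2*(z + 4)*(z + 2)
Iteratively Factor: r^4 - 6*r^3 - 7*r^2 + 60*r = (r - 5)*(r^3 - r^2 - 12*r) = r*(r - 5)*(r^2 - r - 12) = r*(r - 5)*(r + 3)*(r - 4)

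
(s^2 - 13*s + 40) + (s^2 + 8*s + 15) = 2*s^2 - 5*s + 55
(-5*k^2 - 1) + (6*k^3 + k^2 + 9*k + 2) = 6*k^3 - 4*k^2 + 9*k + 1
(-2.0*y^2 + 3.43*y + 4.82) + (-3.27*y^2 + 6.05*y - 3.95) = -5.27*y^2 + 9.48*y + 0.87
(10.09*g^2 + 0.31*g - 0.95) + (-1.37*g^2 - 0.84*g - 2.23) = 8.72*g^2 - 0.53*g - 3.18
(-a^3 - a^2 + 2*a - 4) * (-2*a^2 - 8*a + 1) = 2*a^5 + 10*a^4 + 3*a^3 - 9*a^2 + 34*a - 4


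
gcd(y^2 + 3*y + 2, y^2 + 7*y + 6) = y + 1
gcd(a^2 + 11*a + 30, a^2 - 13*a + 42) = 1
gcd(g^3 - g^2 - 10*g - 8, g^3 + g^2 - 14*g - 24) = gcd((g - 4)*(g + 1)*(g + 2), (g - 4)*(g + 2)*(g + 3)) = g^2 - 2*g - 8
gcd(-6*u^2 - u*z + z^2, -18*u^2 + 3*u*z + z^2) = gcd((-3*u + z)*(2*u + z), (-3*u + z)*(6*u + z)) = -3*u + z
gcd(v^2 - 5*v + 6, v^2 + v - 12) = v - 3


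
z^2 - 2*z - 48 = (z - 8)*(z + 6)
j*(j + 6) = j^2 + 6*j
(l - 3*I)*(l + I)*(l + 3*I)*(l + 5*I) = l^4 + 6*I*l^3 + 4*l^2 + 54*I*l - 45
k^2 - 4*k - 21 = (k - 7)*(k + 3)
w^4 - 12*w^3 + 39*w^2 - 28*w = w*(w - 7)*(w - 4)*(w - 1)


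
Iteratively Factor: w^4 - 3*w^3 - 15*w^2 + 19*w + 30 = (w - 2)*(w^3 - w^2 - 17*w - 15) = (w - 5)*(w - 2)*(w^2 + 4*w + 3) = (w - 5)*(w - 2)*(w + 3)*(w + 1)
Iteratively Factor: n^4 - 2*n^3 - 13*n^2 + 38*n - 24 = (n - 1)*(n^3 - n^2 - 14*n + 24) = (n - 3)*(n - 1)*(n^2 + 2*n - 8) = (n - 3)*(n - 1)*(n + 4)*(n - 2)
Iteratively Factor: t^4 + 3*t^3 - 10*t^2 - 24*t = (t)*(t^3 + 3*t^2 - 10*t - 24) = t*(t + 2)*(t^2 + t - 12) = t*(t + 2)*(t + 4)*(t - 3)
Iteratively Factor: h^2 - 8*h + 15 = (h - 3)*(h - 5)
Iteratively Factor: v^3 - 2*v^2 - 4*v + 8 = (v - 2)*(v^2 - 4) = (v - 2)^2*(v + 2)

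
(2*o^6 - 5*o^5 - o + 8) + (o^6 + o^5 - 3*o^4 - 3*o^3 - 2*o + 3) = 3*o^6 - 4*o^5 - 3*o^4 - 3*o^3 - 3*o + 11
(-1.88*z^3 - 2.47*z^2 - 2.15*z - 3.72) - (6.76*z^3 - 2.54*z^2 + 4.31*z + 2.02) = -8.64*z^3 + 0.0699999999999998*z^2 - 6.46*z - 5.74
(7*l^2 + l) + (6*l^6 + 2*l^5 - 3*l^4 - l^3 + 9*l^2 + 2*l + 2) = 6*l^6 + 2*l^5 - 3*l^4 - l^3 + 16*l^2 + 3*l + 2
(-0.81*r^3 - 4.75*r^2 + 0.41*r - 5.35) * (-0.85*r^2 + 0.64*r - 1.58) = 0.6885*r^5 + 3.5191*r^4 - 2.1087*r^3 + 12.3149*r^2 - 4.0718*r + 8.453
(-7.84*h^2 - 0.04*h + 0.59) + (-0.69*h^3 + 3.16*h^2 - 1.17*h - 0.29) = -0.69*h^3 - 4.68*h^2 - 1.21*h + 0.3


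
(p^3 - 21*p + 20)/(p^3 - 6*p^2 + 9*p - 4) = (p + 5)/(p - 1)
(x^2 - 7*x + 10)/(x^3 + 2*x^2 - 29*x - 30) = (x - 2)/(x^2 + 7*x + 6)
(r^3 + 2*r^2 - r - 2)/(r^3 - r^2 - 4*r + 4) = (r + 1)/(r - 2)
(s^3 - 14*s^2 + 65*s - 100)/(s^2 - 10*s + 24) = (s^2 - 10*s + 25)/(s - 6)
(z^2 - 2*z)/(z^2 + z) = (z - 2)/(z + 1)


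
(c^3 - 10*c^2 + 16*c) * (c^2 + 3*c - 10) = c^5 - 7*c^4 - 24*c^3 + 148*c^2 - 160*c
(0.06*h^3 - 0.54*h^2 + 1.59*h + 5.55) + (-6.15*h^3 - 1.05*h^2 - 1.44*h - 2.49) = -6.09*h^3 - 1.59*h^2 + 0.15*h + 3.06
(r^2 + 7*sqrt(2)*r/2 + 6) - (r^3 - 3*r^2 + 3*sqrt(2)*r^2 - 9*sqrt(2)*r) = -r^3 - 3*sqrt(2)*r^2 + 4*r^2 + 25*sqrt(2)*r/2 + 6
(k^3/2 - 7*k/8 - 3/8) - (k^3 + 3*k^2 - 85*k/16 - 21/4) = -k^3/2 - 3*k^2 + 71*k/16 + 39/8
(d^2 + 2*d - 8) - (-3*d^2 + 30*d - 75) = 4*d^2 - 28*d + 67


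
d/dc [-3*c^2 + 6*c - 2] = 6 - 6*c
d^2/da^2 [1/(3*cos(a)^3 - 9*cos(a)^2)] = (-12*tan(a)^4 - 56/cos(a)^2 - 31/cos(a)^3 + 11*cos(3*a)/cos(a)^4 + 84/cos(a)^4)/(4*(cos(a) - 3)^3)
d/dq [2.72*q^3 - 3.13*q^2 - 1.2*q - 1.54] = 8.16*q^2 - 6.26*q - 1.2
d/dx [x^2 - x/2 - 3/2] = 2*x - 1/2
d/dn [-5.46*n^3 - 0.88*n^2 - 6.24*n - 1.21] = -16.38*n^2 - 1.76*n - 6.24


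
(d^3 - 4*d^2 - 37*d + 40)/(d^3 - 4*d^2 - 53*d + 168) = (d^2 + 4*d - 5)/(d^2 + 4*d - 21)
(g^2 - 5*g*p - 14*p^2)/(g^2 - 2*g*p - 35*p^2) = (g + 2*p)/(g + 5*p)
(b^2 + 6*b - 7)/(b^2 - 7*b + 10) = (b^2 + 6*b - 7)/(b^2 - 7*b + 10)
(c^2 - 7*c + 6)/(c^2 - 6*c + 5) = (c - 6)/(c - 5)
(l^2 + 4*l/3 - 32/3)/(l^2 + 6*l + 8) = (l - 8/3)/(l + 2)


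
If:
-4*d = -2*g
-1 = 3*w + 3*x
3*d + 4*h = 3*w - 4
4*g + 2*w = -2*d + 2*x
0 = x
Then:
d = 1/15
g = 2/15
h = -13/10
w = -1/3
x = 0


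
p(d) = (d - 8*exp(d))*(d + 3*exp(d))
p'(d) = (1 - 8*exp(d))*(d + 3*exp(d)) + (d - 8*exp(d))*(3*exp(d) + 1) = -5*d*exp(d) + 2*d - 48*exp(2*d) - 5*exp(d)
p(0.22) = -38.59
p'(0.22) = -81.69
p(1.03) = -201.67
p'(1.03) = -402.98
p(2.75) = -6080.13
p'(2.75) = -12033.01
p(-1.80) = 4.07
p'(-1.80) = -4.25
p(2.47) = -3494.39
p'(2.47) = -6909.15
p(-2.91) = 9.19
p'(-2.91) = -5.44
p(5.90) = -3208790.27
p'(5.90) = -6408694.93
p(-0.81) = -2.29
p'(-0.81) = -11.54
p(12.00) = -635748696259.73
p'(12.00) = -1271488441269.93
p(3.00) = -9974.57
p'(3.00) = -19760.29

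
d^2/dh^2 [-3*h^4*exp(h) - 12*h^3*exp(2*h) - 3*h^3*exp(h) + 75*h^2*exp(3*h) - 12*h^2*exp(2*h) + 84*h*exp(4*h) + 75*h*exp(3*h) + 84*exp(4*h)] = 3*(-h^4 - 16*h^3*exp(h) - 9*h^3 + 225*h^2*exp(2*h) - 64*h^2*exp(h) - 18*h^2 + 448*h*exp(3*h) + 525*h*exp(2*h) - 56*h*exp(h) - 6*h + 672*exp(3*h) + 200*exp(2*h) - 8*exp(h))*exp(h)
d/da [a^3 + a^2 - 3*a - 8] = 3*a^2 + 2*a - 3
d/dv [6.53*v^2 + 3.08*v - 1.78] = 13.06*v + 3.08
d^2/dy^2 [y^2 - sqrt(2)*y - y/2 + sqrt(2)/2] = 2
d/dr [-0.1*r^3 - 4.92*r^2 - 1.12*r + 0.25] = -0.3*r^2 - 9.84*r - 1.12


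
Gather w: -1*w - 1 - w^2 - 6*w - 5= -w^2 - 7*w - 6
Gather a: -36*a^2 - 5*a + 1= -36*a^2 - 5*a + 1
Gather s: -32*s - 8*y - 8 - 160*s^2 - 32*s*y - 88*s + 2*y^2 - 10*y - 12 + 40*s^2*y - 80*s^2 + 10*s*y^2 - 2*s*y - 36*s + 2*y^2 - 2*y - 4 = s^2*(40*y - 240) + s*(10*y^2 - 34*y - 156) + 4*y^2 - 20*y - 24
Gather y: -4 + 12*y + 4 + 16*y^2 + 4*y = 16*y^2 + 16*y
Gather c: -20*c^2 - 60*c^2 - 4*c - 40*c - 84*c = -80*c^2 - 128*c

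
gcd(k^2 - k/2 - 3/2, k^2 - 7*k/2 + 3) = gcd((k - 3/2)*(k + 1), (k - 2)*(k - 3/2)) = k - 3/2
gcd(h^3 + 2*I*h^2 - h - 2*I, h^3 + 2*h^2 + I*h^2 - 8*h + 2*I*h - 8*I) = 1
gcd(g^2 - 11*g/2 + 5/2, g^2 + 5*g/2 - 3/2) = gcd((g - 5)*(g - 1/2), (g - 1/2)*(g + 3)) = g - 1/2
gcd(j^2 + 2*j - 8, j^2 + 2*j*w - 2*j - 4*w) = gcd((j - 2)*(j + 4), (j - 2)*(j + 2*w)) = j - 2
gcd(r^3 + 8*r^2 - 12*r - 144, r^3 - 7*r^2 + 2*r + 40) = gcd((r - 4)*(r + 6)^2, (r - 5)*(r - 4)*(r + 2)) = r - 4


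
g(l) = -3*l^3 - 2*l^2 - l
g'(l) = -9*l^2 - 4*l - 1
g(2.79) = -83.51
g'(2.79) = -82.22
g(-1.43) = 6.11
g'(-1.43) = -13.68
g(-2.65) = 44.43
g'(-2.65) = -53.60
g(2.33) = -51.14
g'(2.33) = -59.18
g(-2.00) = 18.00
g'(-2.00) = -29.00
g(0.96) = -5.46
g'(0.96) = -13.13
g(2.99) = -101.06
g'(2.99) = -93.42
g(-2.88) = 57.95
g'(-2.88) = -64.13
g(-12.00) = 4908.00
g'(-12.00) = -1249.00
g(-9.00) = 2034.00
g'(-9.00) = -694.00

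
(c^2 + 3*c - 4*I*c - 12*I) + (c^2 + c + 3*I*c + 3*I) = 2*c^2 + 4*c - I*c - 9*I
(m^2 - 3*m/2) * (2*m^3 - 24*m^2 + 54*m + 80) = 2*m^5 - 27*m^4 + 90*m^3 - m^2 - 120*m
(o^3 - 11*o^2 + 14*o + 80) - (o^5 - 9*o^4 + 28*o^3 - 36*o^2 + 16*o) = -o^5 + 9*o^4 - 27*o^3 + 25*o^2 - 2*o + 80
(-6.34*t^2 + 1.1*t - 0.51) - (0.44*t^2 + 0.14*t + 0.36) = -6.78*t^2 + 0.96*t - 0.87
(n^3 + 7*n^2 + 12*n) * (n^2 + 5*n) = n^5 + 12*n^4 + 47*n^3 + 60*n^2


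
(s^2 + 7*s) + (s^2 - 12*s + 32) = 2*s^2 - 5*s + 32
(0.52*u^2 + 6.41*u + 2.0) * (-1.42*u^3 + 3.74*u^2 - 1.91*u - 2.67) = -0.7384*u^5 - 7.1574*u^4 + 20.1402*u^3 - 6.1515*u^2 - 20.9347*u - 5.34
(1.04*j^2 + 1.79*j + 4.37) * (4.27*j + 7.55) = 4.4408*j^3 + 15.4953*j^2 + 32.1744*j + 32.9935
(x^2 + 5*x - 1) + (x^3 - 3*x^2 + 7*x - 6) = x^3 - 2*x^2 + 12*x - 7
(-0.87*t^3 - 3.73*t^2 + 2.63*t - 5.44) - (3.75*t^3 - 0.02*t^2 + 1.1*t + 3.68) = -4.62*t^3 - 3.71*t^2 + 1.53*t - 9.12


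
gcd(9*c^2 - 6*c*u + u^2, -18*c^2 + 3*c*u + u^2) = -3*c + u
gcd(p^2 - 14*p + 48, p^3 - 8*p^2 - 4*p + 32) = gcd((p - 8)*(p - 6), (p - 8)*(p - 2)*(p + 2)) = p - 8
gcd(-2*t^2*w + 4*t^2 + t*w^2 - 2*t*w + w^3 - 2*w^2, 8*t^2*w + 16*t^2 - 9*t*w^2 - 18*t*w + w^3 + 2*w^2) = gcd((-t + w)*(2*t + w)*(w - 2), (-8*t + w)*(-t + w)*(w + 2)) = t - w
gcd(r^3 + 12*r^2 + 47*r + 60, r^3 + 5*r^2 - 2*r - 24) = r^2 + 7*r + 12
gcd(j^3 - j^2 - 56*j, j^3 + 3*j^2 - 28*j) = j^2 + 7*j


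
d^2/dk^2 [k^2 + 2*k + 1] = 2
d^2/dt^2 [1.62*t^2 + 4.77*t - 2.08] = 3.24000000000000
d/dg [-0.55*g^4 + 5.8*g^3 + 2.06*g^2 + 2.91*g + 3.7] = -2.2*g^3 + 17.4*g^2 + 4.12*g + 2.91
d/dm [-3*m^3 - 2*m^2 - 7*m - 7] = -9*m^2 - 4*m - 7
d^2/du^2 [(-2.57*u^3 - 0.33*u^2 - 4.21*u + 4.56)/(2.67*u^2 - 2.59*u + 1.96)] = (-5.6843418860808e-14*u^5 - 72.170422*u^3 + 283.686528*u^2 - 116.249448*u - 31.827656)/(19.034163*u^6 - 55.391553*u^5 + 95.649813*u^4 - 98.697907*u^3 + 70.214844*u^2 - 29.849232*u + 7.529536)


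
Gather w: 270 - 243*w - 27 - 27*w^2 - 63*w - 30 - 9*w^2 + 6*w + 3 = -36*w^2 - 300*w + 216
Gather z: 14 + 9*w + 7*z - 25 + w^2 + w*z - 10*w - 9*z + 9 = w^2 - w + z*(w - 2) - 2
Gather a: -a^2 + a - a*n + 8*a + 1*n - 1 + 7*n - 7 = -a^2 + a*(9 - n) + 8*n - 8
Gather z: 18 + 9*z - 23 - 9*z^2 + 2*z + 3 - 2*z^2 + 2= -11*z^2 + 11*z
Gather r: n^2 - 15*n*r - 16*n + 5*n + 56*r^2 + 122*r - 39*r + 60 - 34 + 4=n^2 - 11*n + 56*r^2 + r*(83 - 15*n) + 30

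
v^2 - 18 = (v - 3*sqrt(2))*(v + 3*sqrt(2))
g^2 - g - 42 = (g - 7)*(g + 6)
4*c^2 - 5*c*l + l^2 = (-4*c + l)*(-c + l)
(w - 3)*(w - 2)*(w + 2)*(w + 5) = w^4 + 2*w^3 - 19*w^2 - 8*w + 60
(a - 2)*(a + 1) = a^2 - a - 2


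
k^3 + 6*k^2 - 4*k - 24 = (k - 2)*(k + 2)*(k + 6)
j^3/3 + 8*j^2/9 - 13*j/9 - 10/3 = (j/3 + 1)*(j - 2)*(j + 5/3)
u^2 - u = u*(u - 1)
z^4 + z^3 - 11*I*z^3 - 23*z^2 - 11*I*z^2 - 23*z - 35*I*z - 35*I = (z + 1)*(z - 7*I)*(z - 5*I)*(z + I)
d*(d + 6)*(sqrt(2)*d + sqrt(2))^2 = 2*d^4 + 16*d^3 + 26*d^2 + 12*d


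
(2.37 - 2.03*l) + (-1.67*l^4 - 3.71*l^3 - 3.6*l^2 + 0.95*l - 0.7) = -1.67*l^4 - 3.71*l^3 - 3.6*l^2 - 1.08*l + 1.67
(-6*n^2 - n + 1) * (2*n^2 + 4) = -12*n^4 - 2*n^3 - 22*n^2 - 4*n + 4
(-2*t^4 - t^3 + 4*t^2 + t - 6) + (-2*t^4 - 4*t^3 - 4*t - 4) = -4*t^4 - 5*t^3 + 4*t^2 - 3*t - 10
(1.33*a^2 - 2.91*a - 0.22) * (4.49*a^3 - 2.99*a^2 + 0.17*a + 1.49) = 5.9717*a^5 - 17.0426*a^4 + 7.9392*a^3 + 2.1448*a^2 - 4.3733*a - 0.3278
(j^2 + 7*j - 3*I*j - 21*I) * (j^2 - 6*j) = j^4 + j^3 - 3*I*j^3 - 42*j^2 - 3*I*j^2 + 126*I*j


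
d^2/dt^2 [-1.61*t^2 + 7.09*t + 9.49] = -3.22000000000000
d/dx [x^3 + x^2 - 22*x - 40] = 3*x^2 + 2*x - 22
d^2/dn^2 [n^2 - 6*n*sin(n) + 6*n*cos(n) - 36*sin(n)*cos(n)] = -6*sqrt(2)*n*cos(n + pi/4) + 72*sin(2*n) - 12*sqrt(2)*sin(n + pi/4) + 2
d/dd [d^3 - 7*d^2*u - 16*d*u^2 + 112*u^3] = 3*d^2 - 14*d*u - 16*u^2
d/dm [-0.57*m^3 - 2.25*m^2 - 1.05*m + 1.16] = -1.71*m^2 - 4.5*m - 1.05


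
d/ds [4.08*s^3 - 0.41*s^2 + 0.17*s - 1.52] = 12.24*s^2 - 0.82*s + 0.17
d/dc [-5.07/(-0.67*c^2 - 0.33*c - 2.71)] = (-6.7938*c - 1.6731)/(0.67*c^2 + 0.33*c + 2.71)^2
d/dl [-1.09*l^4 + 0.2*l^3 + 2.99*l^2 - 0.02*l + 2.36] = -4.36*l^3 + 0.6*l^2 + 5.98*l - 0.02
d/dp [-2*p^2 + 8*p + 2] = 8 - 4*p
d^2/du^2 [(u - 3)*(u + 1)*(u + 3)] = 6*u + 2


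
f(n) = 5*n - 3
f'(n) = 5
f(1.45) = 4.25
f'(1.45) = 5.00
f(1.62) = 5.10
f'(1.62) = 5.00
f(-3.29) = -19.45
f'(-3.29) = 5.00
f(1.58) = 4.90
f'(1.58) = 5.00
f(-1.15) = -8.75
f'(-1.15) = 5.00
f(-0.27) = -4.35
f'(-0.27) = 5.00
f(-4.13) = -23.65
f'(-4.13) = 5.00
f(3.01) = 12.05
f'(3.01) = 5.00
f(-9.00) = -48.00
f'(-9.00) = 5.00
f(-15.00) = -78.00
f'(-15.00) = 5.00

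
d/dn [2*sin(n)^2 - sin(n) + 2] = (4*sin(n) - 1)*cos(n)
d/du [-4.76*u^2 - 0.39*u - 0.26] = -9.52*u - 0.39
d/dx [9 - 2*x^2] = -4*x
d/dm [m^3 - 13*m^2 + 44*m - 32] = 3*m^2 - 26*m + 44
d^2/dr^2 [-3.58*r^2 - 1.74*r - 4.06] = -7.16000000000000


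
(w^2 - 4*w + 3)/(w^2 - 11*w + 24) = (w - 1)/(w - 8)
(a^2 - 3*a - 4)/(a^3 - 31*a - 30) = (a - 4)/(a^2 - a - 30)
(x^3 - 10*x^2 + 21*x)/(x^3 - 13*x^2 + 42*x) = (x - 3)/(x - 6)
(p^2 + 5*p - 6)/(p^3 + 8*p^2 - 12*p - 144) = (p - 1)/(p^2 + 2*p - 24)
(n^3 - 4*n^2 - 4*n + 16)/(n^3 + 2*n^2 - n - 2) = (n^2 - 6*n + 8)/(n^2 - 1)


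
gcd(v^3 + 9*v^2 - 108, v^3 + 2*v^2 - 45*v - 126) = v + 6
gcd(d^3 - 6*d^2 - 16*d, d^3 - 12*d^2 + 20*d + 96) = d^2 - 6*d - 16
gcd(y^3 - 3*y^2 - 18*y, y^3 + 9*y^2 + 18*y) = y^2 + 3*y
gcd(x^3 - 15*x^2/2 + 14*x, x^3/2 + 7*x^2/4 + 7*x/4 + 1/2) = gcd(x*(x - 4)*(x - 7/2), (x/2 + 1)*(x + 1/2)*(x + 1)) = 1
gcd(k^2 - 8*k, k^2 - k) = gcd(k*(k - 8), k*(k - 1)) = k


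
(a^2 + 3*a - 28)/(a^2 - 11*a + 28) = (a + 7)/(a - 7)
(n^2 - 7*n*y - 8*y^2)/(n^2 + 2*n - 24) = (n^2 - 7*n*y - 8*y^2)/(n^2 + 2*n - 24)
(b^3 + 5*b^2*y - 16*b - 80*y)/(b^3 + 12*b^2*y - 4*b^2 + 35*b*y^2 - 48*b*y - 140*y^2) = (b + 4)/(b + 7*y)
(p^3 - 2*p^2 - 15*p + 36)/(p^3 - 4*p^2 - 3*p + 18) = (p + 4)/(p + 2)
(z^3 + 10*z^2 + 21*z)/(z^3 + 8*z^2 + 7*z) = (z + 3)/(z + 1)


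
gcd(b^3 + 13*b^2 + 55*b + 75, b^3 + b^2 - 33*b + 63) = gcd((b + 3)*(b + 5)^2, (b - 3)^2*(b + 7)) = 1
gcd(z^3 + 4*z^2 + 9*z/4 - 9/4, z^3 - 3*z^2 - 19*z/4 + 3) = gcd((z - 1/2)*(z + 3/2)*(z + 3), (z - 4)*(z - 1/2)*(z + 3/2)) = z^2 + z - 3/4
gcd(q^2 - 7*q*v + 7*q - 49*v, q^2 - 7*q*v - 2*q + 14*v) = q - 7*v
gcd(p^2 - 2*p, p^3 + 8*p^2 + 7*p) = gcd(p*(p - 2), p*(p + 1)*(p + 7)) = p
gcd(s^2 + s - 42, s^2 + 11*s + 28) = s + 7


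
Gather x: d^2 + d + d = d^2 + 2*d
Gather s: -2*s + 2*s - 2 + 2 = 0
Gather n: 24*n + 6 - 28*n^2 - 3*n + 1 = -28*n^2 + 21*n + 7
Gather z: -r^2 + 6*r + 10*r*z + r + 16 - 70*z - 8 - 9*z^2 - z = -r^2 + 7*r - 9*z^2 + z*(10*r - 71) + 8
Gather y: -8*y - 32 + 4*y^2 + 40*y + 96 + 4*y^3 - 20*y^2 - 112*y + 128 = 4*y^3 - 16*y^2 - 80*y + 192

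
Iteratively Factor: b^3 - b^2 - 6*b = (b)*(b^2 - b - 6) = b*(b + 2)*(b - 3)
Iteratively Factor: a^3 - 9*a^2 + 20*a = (a)*(a^2 - 9*a + 20) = a*(a - 4)*(a - 5)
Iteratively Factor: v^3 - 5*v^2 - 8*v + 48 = (v + 3)*(v^2 - 8*v + 16) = (v - 4)*(v + 3)*(v - 4)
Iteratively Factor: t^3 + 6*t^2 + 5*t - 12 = (t + 3)*(t^2 + 3*t - 4) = (t + 3)*(t + 4)*(t - 1)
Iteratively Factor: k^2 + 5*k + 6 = (k + 3)*(k + 2)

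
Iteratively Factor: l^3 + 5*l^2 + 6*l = (l + 3)*(l^2 + 2*l) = (l + 2)*(l + 3)*(l)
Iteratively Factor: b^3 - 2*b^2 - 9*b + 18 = (b + 3)*(b^2 - 5*b + 6) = (b - 2)*(b + 3)*(b - 3)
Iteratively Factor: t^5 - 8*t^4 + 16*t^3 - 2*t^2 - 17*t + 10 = (t + 1)*(t^4 - 9*t^3 + 25*t^2 - 27*t + 10) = (t - 1)*(t + 1)*(t^3 - 8*t^2 + 17*t - 10) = (t - 5)*(t - 1)*(t + 1)*(t^2 - 3*t + 2) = (t - 5)*(t - 1)^2*(t + 1)*(t - 2)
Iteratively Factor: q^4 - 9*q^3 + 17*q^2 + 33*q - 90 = (q - 5)*(q^3 - 4*q^2 - 3*q + 18) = (q - 5)*(q - 3)*(q^2 - q - 6) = (q - 5)*(q - 3)^2*(q + 2)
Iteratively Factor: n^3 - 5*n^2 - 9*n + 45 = (n - 3)*(n^2 - 2*n - 15) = (n - 5)*(n - 3)*(n + 3)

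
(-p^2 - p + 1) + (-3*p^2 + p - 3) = -4*p^2 - 2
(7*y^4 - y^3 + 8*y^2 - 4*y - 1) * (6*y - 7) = 42*y^5 - 55*y^4 + 55*y^3 - 80*y^2 + 22*y + 7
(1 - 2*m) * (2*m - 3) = -4*m^2 + 8*m - 3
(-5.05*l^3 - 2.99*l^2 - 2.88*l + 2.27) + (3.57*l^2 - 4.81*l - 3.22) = -5.05*l^3 + 0.58*l^2 - 7.69*l - 0.95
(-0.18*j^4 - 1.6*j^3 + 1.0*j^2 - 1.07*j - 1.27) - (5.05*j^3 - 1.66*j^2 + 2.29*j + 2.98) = -0.18*j^4 - 6.65*j^3 + 2.66*j^2 - 3.36*j - 4.25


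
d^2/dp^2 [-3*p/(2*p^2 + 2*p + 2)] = 3*(-p*(2*p + 1)^2 + (3*p + 1)*(p^2 + p + 1))/(p^2 + p + 1)^3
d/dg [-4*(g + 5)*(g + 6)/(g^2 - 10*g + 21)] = 12*(7*g^2 + 6*g - 177)/(g^4 - 20*g^3 + 142*g^2 - 420*g + 441)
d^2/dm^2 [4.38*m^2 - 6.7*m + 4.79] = 8.76000000000000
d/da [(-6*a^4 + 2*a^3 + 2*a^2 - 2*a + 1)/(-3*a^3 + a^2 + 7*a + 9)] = (18*a^6 - 12*a^5 - 118*a^4 - 200*a^3 + 79*a^2 + 34*a - 25)/(9*a^6 - 6*a^5 - 41*a^4 - 40*a^3 + 67*a^2 + 126*a + 81)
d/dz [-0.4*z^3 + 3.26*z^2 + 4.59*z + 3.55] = -1.2*z^2 + 6.52*z + 4.59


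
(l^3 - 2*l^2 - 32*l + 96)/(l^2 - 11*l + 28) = (l^2 + 2*l - 24)/(l - 7)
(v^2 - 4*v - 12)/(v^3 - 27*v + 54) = (v^2 - 4*v - 12)/(v^3 - 27*v + 54)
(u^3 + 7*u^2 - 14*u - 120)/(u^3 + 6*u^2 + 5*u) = (u^2 + 2*u - 24)/(u*(u + 1))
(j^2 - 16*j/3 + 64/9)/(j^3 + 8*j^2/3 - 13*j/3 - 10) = (9*j^2 - 48*j + 64)/(3*(3*j^3 + 8*j^2 - 13*j - 30))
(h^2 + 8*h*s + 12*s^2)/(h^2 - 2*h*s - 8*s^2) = (-h - 6*s)/(-h + 4*s)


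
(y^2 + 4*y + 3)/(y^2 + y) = (y + 3)/y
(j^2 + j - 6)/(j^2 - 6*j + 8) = (j + 3)/(j - 4)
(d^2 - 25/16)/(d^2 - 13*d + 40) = (d^2 - 25/16)/(d^2 - 13*d + 40)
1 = 1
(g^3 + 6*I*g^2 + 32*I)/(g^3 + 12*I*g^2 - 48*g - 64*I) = (g - 2*I)/(g + 4*I)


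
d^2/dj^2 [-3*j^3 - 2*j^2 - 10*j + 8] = -18*j - 4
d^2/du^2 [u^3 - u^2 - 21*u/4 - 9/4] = 6*u - 2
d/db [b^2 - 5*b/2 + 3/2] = 2*b - 5/2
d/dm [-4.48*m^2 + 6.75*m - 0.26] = 6.75 - 8.96*m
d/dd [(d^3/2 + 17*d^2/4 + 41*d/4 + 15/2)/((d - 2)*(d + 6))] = (2*d^4 + 16*d^3 - 45*d^2 - 468*d - 612)/(4*(d^4 + 8*d^3 - 8*d^2 - 96*d + 144))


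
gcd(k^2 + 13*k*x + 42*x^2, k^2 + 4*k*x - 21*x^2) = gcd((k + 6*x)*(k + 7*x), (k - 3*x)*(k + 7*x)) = k + 7*x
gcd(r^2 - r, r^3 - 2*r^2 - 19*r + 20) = r - 1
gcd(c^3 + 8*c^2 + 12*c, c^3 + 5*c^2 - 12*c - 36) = c^2 + 8*c + 12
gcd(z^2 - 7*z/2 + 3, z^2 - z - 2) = z - 2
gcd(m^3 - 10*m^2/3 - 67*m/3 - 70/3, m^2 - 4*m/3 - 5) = m + 5/3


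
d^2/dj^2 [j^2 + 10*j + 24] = 2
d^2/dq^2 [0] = 0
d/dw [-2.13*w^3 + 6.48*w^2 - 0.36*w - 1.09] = -6.39*w^2 + 12.96*w - 0.36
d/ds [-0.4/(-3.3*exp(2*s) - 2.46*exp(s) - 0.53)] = (-2.64*exp(s) - 0.984)*exp(s)/(3.3*exp(2*s) + 2.46*exp(s) + 0.53)^2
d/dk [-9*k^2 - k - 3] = -18*k - 1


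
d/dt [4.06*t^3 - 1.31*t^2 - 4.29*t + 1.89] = 12.18*t^2 - 2.62*t - 4.29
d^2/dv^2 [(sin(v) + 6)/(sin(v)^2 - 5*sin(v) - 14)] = (sin(v)^5 + 29*sin(v)^4 - 8*sin(v)^3 + 380*sin(v)^2 - 128*sin(v) - 328)/(-sin(v)^2 + 5*sin(v) + 14)^3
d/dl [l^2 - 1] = 2*l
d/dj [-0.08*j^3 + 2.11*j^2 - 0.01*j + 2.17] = -0.24*j^2 + 4.22*j - 0.01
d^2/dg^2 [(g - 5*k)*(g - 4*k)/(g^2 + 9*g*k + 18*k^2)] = 12*k*(-3*g^3 + g^2*k + 171*g*k^2 + 507*k^3)/(g^6 + 27*g^5*k + 297*g^4*k^2 + 1701*g^3*k^3 + 5346*g^2*k^4 + 8748*g*k^5 + 5832*k^6)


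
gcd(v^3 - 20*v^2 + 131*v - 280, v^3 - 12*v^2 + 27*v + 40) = v^2 - 13*v + 40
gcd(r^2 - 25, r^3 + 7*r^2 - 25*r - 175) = r^2 - 25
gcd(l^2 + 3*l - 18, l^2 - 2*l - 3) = l - 3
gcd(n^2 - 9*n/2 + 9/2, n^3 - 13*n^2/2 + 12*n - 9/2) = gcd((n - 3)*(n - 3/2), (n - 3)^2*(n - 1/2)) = n - 3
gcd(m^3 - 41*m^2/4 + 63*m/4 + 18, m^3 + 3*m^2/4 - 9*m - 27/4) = m^2 - 9*m/4 - 9/4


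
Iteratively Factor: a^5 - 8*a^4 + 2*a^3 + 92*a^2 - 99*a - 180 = (a - 3)*(a^4 - 5*a^3 - 13*a^2 + 53*a + 60) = (a - 3)*(a + 1)*(a^3 - 6*a^2 - 7*a + 60) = (a - 3)*(a + 1)*(a + 3)*(a^2 - 9*a + 20) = (a - 4)*(a - 3)*(a + 1)*(a + 3)*(a - 5)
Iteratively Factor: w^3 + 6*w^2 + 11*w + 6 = (w + 2)*(w^2 + 4*w + 3) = (w + 1)*(w + 2)*(w + 3)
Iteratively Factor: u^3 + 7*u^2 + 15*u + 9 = (u + 1)*(u^2 + 6*u + 9) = (u + 1)*(u + 3)*(u + 3)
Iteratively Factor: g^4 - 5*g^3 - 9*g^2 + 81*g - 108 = (g - 3)*(g^3 - 2*g^2 - 15*g + 36) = (g - 3)*(g + 4)*(g^2 - 6*g + 9) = (g - 3)^2*(g + 4)*(g - 3)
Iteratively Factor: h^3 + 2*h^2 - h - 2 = (h - 1)*(h^2 + 3*h + 2) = (h - 1)*(h + 2)*(h + 1)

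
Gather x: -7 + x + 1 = x - 6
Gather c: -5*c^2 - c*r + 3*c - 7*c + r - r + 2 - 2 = -5*c^2 + c*(-r - 4)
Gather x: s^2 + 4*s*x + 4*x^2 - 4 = s^2 + 4*s*x + 4*x^2 - 4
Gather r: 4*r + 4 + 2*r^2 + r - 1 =2*r^2 + 5*r + 3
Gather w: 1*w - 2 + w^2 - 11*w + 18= w^2 - 10*w + 16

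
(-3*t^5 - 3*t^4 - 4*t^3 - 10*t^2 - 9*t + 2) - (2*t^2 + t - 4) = -3*t^5 - 3*t^4 - 4*t^3 - 12*t^2 - 10*t + 6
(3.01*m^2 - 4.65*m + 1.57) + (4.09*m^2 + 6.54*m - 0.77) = 7.1*m^2 + 1.89*m + 0.8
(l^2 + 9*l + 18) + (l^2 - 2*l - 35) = 2*l^2 + 7*l - 17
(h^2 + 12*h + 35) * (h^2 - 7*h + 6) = h^4 + 5*h^3 - 43*h^2 - 173*h + 210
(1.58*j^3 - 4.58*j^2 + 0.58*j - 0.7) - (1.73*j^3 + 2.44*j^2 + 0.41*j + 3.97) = -0.15*j^3 - 7.02*j^2 + 0.17*j - 4.67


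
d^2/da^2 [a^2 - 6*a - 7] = 2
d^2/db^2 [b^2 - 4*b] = 2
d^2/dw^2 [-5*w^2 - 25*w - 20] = -10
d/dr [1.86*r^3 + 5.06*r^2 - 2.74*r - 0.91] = 5.58*r^2 + 10.12*r - 2.74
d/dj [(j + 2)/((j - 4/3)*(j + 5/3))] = 9*(-9*j^2 - 36*j - 26)/(81*j^4 + 54*j^3 - 351*j^2 - 120*j + 400)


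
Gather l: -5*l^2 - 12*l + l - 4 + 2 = -5*l^2 - 11*l - 2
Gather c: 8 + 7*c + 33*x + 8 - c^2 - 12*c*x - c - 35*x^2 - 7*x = -c^2 + c*(6 - 12*x) - 35*x^2 + 26*x + 16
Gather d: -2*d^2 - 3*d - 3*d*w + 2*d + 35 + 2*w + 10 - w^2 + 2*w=-2*d^2 + d*(-3*w - 1) - w^2 + 4*w + 45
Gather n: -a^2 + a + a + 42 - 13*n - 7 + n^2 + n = -a^2 + 2*a + n^2 - 12*n + 35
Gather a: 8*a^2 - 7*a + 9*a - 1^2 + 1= 8*a^2 + 2*a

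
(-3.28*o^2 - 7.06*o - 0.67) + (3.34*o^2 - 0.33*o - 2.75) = 0.0600000000000001*o^2 - 7.39*o - 3.42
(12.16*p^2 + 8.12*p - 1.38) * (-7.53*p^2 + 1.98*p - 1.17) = -91.5648*p^4 - 37.0668*p^3 + 12.2418*p^2 - 12.2328*p + 1.6146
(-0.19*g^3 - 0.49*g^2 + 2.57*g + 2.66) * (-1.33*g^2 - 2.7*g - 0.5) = 0.2527*g^5 + 1.1647*g^4 - 2.0001*g^3 - 10.2318*g^2 - 8.467*g - 1.33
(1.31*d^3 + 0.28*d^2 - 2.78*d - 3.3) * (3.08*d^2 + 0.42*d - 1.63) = 4.0348*d^5 + 1.4126*d^4 - 10.5801*d^3 - 11.788*d^2 + 3.1454*d + 5.379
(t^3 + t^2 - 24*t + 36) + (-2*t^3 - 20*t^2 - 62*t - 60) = -t^3 - 19*t^2 - 86*t - 24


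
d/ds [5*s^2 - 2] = 10*s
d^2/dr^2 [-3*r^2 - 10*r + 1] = -6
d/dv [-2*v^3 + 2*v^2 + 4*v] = -6*v^2 + 4*v + 4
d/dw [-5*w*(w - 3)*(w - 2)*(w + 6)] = -20*w^3 - 15*w^2 + 240*w - 180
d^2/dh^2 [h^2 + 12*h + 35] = 2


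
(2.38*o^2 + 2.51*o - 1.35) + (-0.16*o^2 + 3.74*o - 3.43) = 2.22*o^2 + 6.25*o - 4.78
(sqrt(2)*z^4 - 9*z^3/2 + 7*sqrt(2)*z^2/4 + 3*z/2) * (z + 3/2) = sqrt(2)*z^5 - 9*z^4/2 + 3*sqrt(2)*z^4/2 - 27*z^3/4 + 7*sqrt(2)*z^3/4 + 3*z^2/2 + 21*sqrt(2)*z^2/8 + 9*z/4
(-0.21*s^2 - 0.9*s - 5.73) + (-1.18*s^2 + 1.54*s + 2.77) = -1.39*s^2 + 0.64*s - 2.96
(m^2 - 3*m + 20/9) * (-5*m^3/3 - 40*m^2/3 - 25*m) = -5*m^5/3 - 25*m^4/3 + 305*m^3/27 + 1225*m^2/27 - 500*m/9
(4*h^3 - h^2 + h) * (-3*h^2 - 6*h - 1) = -12*h^5 - 21*h^4 - h^3 - 5*h^2 - h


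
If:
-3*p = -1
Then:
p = 1/3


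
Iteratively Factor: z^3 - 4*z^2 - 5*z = (z - 5)*(z^2 + z) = (z - 5)*(z + 1)*(z)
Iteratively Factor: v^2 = (v)*(v)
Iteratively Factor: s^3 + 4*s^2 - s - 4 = (s + 1)*(s^2 + 3*s - 4) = (s - 1)*(s + 1)*(s + 4)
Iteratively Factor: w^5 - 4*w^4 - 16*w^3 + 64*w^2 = (w)*(w^4 - 4*w^3 - 16*w^2 + 64*w) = w*(w + 4)*(w^3 - 8*w^2 + 16*w) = w*(w - 4)*(w + 4)*(w^2 - 4*w) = w*(w - 4)^2*(w + 4)*(w)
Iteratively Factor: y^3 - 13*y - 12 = (y + 1)*(y^2 - y - 12) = (y - 4)*(y + 1)*(y + 3)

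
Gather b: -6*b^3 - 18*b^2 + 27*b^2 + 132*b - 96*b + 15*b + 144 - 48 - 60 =-6*b^3 + 9*b^2 + 51*b + 36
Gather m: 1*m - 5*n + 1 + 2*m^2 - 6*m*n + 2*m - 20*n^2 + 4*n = 2*m^2 + m*(3 - 6*n) - 20*n^2 - n + 1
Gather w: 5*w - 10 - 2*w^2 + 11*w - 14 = -2*w^2 + 16*w - 24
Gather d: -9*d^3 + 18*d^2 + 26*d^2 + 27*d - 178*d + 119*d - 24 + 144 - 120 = -9*d^3 + 44*d^2 - 32*d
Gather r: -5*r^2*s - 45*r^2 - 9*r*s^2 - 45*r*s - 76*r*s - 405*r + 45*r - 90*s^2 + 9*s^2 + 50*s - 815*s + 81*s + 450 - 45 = r^2*(-5*s - 45) + r*(-9*s^2 - 121*s - 360) - 81*s^2 - 684*s + 405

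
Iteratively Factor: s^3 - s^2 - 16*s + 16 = (s - 4)*(s^2 + 3*s - 4) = (s - 4)*(s + 4)*(s - 1)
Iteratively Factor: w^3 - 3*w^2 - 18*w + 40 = (w - 2)*(w^2 - w - 20) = (w - 2)*(w + 4)*(w - 5)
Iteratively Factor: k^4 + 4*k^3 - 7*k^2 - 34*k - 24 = (k + 1)*(k^3 + 3*k^2 - 10*k - 24) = (k + 1)*(k + 2)*(k^2 + k - 12) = (k - 3)*(k + 1)*(k + 2)*(k + 4)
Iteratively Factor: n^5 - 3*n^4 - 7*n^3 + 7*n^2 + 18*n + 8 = (n - 2)*(n^4 - n^3 - 9*n^2 - 11*n - 4) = (n - 2)*(n + 1)*(n^3 - 2*n^2 - 7*n - 4) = (n - 2)*(n + 1)^2*(n^2 - 3*n - 4) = (n - 4)*(n - 2)*(n + 1)^2*(n + 1)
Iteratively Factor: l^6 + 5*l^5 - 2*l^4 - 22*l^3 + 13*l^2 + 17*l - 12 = (l + 3)*(l^5 + 2*l^4 - 8*l^3 + 2*l^2 + 7*l - 4) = (l - 1)*(l + 3)*(l^4 + 3*l^3 - 5*l^2 - 3*l + 4) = (l - 1)*(l + 1)*(l + 3)*(l^3 + 2*l^2 - 7*l + 4) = (l - 1)*(l + 1)*(l + 3)*(l + 4)*(l^2 - 2*l + 1) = (l - 1)^2*(l + 1)*(l + 3)*(l + 4)*(l - 1)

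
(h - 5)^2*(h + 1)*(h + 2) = h^4 - 7*h^3 - 3*h^2 + 55*h + 50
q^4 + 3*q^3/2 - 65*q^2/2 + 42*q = q*(q - 4)*(q - 3/2)*(q + 7)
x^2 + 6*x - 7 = (x - 1)*(x + 7)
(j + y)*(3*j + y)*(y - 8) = 3*j^2*y - 24*j^2 + 4*j*y^2 - 32*j*y + y^3 - 8*y^2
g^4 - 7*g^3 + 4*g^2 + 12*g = g*(g - 6)*(g - 2)*(g + 1)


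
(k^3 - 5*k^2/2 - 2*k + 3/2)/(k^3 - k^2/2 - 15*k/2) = (2*k^2 + k - 1)/(k*(2*k + 5))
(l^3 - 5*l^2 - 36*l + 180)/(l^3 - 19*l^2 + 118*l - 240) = (l + 6)/(l - 8)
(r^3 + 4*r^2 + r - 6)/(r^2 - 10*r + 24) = (r^3 + 4*r^2 + r - 6)/(r^2 - 10*r + 24)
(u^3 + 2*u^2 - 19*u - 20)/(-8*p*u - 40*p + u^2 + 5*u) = (-u^2 + 3*u + 4)/(8*p - u)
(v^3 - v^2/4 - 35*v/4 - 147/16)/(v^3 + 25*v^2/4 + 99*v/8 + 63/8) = (v - 7/2)/(v + 3)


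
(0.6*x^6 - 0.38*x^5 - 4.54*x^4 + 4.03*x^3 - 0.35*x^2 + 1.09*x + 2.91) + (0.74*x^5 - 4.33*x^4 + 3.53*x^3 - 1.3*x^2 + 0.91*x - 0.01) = 0.6*x^6 + 0.36*x^5 - 8.87*x^4 + 7.56*x^3 - 1.65*x^2 + 2.0*x + 2.9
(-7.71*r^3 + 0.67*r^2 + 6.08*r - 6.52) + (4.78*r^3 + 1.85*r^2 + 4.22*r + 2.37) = -2.93*r^3 + 2.52*r^2 + 10.3*r - 4.15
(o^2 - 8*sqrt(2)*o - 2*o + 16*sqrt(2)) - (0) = o^2 - 8*sqrt(2)*o - 2*o + 16*sqrt(2)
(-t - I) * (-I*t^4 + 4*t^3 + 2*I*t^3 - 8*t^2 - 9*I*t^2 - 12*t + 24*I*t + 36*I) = I*t^5 - 5*t^4 - 2*I*t^4 + 10*t^3 + 5*I*t^3 + 3*t^2 - 16*I*t^2 + 24*t - 24*I*t + 36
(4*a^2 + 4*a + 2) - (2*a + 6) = 4*a^2 + 2*a - 4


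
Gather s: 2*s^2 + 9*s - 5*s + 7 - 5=2*s^2 + 4*s + 2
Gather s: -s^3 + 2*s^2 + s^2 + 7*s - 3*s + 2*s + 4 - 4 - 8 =-s^3 + 3*s^2 + 6*s - 8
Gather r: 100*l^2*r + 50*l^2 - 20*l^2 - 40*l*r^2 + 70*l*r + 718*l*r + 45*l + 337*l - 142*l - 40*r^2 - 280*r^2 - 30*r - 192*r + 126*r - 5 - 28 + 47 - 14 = 30*l^2 + 240*l + r^2*(-40*l - 320) + r*(100*l^2 + 788*l - 96)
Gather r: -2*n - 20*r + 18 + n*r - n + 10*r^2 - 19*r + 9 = -3*n + 10*r^2 + r*(n - 39) + 27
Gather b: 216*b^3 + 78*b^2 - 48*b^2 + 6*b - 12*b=216*b^3 + 30*b^2 - 6*b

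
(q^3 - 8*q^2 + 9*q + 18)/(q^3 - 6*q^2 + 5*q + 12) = (q - 6)/(q - 4)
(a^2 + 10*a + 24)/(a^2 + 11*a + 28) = (a + 6)/(a + 7)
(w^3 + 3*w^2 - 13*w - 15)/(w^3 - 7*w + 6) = (w^3 + 3*w^2 - 13*w - 15)/(w^3 - 7*w + 6)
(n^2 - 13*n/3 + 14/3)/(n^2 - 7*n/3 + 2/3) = (3*n - 7)/(3*n - 1)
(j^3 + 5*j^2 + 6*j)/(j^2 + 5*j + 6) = j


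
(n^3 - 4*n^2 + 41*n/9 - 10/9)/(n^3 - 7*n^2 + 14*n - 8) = (n^2 - 2*n + 5/9)/(n^2 - 5*n + 4)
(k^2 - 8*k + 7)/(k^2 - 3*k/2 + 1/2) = 2*(k - 7)/(2*k - 1)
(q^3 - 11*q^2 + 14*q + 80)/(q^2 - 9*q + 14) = (q^3 - 11*q^2 + 14*q + 80)/(q^2 - 9*q + 14)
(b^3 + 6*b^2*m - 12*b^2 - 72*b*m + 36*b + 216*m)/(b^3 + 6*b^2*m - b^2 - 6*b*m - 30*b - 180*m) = (b - 6)/(b + 5)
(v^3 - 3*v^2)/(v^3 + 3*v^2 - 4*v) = v*(v - 3)/(v^2 + 3*v - 4)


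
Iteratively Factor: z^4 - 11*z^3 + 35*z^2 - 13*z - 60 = (z - 4)*(z^3 - 7*z^2 + 7*z + 15) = (z - 4)*(z + 1)*(z^2 - 8*z + 15) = (z - 4)*(z - 3)*(z + 1)*(z - 5)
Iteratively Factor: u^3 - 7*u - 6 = (u + 1)*(u^2 - u - 6) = (u + 1)*(u + 2)*(u - 3)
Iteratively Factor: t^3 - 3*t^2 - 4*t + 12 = (t + 2)*(t^2 - 5*t + 6) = (t - 3)*(t + 2)*(t - 2)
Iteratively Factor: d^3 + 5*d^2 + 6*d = (d)*(d^2 + 5*d + 6) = d*(d + 2)*(d + 3)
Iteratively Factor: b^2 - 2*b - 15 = (b - 5)*(b + 3)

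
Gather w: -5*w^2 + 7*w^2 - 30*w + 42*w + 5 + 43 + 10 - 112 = 2*w^2 + 12*w - 54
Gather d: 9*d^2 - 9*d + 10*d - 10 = 9*d^2 + d - 10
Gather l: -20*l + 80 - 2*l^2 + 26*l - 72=-2*l^2 + 6*l + 8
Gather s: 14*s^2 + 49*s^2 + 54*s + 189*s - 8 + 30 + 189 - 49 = 63*s^2 + 243*s + 162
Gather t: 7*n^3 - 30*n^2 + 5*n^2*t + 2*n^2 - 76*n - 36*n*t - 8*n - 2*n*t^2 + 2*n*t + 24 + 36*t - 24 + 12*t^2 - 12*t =7*n^3 - 28*n^2 - 84*n + t^2*(12 - 2*n) + t*(5*n^2 - 34*n + 24)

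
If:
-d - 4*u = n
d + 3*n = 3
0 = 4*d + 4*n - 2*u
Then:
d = -3/2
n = 3/2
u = 0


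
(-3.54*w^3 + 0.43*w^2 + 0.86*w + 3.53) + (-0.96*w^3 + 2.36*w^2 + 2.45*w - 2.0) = -4.5*w^3 + 2.79*w^2 + 3.31*w + 1.53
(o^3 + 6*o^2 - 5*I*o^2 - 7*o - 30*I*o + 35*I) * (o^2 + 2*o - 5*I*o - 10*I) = o^5 + 8*o^4 - 10*I*o^4 - 20*o^3 - 80*I*o^3 - 214*o^2 - 50*I*o^2 - 125*o + 140*I*o + 350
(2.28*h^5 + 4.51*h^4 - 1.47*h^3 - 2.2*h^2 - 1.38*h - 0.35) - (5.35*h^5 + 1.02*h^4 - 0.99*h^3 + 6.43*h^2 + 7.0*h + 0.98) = -3.07*h^5 + 3.49*h^4 - 0.48*h^3 - 8.63*h^2 - 8.38*h - 1.33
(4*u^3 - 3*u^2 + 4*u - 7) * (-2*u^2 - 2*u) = -8*u^5 - 2*u^4 - 2*u^3 + 6*u^2 + 14*u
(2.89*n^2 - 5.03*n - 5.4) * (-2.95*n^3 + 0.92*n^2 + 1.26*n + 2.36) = -8.5255*n^5 + 17.4973*n^4 + 14.9438*n^3 - 4.4854*n^2 - 18.6748*n - 12.744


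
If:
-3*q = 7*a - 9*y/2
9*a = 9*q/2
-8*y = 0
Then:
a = 0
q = 0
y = 0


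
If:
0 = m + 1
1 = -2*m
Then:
No Solution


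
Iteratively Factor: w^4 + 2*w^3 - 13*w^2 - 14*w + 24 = (w + 2)*(w^3 - 13*w + 12) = (w - 3)*(w + 2)*(w^2 + 3*w - 4) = (w - 3)*(w - 1)*(w + 2)*(w + 4)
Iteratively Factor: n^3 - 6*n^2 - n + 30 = (n - 5)*(n^2 - n - 6) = (n - 5)*(n - 3)*(n + 2)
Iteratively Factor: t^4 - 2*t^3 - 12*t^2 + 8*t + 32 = (t + 2)*(t^3 - 4*t^2 - 4*t + 16) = (t - 2)*(t + 2)*(t^2 - 2*t - 8) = (t - 4)*(t - 2)*(t + 2)*(t + 2)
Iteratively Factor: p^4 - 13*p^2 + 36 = (p - 3)*(p^3 + 3*p^2 - 4*p - 12) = (p - 3)*(p - 2)*(p^2 + 5*p + 6) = (p - 3)*(p - 2)*(p + 3)*(p + 2)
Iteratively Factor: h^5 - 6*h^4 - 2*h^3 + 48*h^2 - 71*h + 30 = (h - 5)*(h^4 - h^3 - 7*h^2 + 13*h - 6) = (h - 5)*(h - 2)*(h^3 + h^2 - 5*h + 3) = (h - 5)*(h - 2)*(h + 3)*(h^2 - 2*h + 1) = (h - 5)*(h - 2)*(h - 1)*(h + 3)*(h - 1)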